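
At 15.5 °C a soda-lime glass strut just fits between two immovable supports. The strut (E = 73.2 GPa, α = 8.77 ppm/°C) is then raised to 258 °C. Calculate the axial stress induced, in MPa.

ΔT = 242.5 K. Constrained thermal stress σ = E·α·ΔT = 73.20×10³ MPa × 8.77×10⁻⁶ × 242.5 = 156 MPa (compressive).

156 MPa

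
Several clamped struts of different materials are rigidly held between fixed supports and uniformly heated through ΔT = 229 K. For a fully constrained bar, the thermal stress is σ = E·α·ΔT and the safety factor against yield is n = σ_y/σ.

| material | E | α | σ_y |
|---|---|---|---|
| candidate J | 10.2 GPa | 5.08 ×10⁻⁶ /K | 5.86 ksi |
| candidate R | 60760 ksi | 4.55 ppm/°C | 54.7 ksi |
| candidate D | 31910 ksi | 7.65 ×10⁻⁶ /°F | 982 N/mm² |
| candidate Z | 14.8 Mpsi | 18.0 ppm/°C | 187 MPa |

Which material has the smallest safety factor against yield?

With everything in SI (GPa, ×10⁻⁶/K, MPa):
  candidate J: E = 10.20, α = 5.08, σ_y = 40.40 → σ = 11.9 MPa, n = 3.41
  candidate R: E = 418.9, α = 4.55, σ_y = 377.1 → σ = 436 MPa, n = 0.864
  candidate D: E = 220.0, α = 13.8, σ_y = 982.0 → σ = 694 MPa, n = 1.42
  candidate Z: E = 102.0, α = 18.0, σ_y = 187.0 → σ = 421 MPa, n = 0.445
Candidate Z has the lowest safety factor, n = 0.445.

candidate Z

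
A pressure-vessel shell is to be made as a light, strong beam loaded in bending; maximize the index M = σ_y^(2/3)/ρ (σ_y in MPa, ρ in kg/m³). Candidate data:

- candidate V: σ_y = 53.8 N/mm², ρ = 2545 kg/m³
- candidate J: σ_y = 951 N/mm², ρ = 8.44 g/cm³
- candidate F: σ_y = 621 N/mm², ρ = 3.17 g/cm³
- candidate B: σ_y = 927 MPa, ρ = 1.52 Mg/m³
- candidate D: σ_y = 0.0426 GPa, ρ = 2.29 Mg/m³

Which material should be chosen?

candidate B

In SI units:
  candidate V: σ_y = 53.80 MPa, ρ = 2545 kg/m³
  candidate J: σ_y = 951.0 MPa, ρ = 8440 kg/m³
  candidate F: σ_y = 621.0 MPa, ρ = 3170 kg/m³
  candidate B: σ_y = 927.0 MPa, ρ = 1520 kg/m³
  candidate D: σ_y = 42.60 MPa, ρ = 2290 kg/m³
  candidate B: M = 62.5×10⁻³
  candidate F: M = 23.0×10⁻³
  candidate J: M = 11.5×10⁻³
  candidate V: M = 5.60×10⁻³
  candidate D: M = 5.33×10⁻³
Candidate B has the largest M.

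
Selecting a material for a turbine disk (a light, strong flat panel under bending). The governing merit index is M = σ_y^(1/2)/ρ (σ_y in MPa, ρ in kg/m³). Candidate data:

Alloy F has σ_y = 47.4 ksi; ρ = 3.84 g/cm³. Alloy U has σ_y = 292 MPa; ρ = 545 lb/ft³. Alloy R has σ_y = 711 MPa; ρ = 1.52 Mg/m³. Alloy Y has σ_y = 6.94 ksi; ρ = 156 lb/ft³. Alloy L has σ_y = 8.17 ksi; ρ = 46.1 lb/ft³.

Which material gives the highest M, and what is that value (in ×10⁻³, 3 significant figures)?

Convert each candidate to consistent units, then evaluate M:
  alloy F: σ_y = 326.8 MPa, ρ = 3840 kg/m³
  alloy U: σ_y = 292.0 MPa, ρ = 8730 kg/m³
  alloy R: σ_y = 711.0 MPa, ρ = 1520 kg/m³
  alloy Y: σ_y = 47.85 MPa, ρ = 2499 kg/m³
  alloy L: σ_y = 56.33 MPa, ρ = 738.5 kg/m³
  alloy R: M = 17.5×10⁻³
  alloy L: M = 10.2×10⁻³
  alloy F: M = 4.71×10⁻³
  alloy Y: M = 2.77×10⁻³
  alloy U: M = 1.96×10⁻³
Alloy R has the largest M.

alloy R, M = 17.5×10⁻³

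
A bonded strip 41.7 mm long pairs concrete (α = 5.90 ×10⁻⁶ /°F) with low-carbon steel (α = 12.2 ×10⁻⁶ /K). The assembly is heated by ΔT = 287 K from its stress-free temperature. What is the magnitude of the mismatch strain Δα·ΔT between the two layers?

concrete: α = 5.90×10⁻⁶/°F × 9/5 = 10.6×10⁻⁶/K.
Δα = |10.6 − 12.2|×10⁻⁶/K = 1.58×10⁻⁶/K.
Mismatch strain = Δα·ΔT = 1.58×10⁻⁶ × 287.0 = 4.53×10⁻⁴.

4.53×10⁻⁴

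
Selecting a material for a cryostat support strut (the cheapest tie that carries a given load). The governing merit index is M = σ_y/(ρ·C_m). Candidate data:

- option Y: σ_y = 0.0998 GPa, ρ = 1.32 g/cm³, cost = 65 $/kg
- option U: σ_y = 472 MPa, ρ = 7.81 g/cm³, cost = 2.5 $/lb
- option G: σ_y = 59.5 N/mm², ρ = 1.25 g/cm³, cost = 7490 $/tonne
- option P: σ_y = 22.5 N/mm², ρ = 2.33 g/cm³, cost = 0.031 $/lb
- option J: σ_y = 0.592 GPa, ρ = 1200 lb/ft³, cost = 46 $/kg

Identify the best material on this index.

option P

In SI units:
  option Y: σ_y = 99.80 MPa, ρ = 1320 kg/m³, cost = 65.00 $/kg
  option U: σ_y = 472.0 MPa, ρ = 7810 kg/m³, cost = 5.511 $/kg
  option G: σ_y = 59.50 MPa, ρ = 1250 kg/m³, cost = 7.490 $/kg
  option P: σ_y = 22.50 MPa, ρ = 2330 kg/m³, cost = 0.06834 $/kg
  option J: σ_y = 592.0 MPa, ρ = 19220 kg/m³, cost = 46.00 $/kg
  option P: M = 141 kN·m per $
  option U: M = 11.0 kN·m per $
  option G: M = 6.36 kN·m per $
  option Y: M = 1.16 kN·m per $
  option J: M = 0.670 kN·m per $
Option P ranks first.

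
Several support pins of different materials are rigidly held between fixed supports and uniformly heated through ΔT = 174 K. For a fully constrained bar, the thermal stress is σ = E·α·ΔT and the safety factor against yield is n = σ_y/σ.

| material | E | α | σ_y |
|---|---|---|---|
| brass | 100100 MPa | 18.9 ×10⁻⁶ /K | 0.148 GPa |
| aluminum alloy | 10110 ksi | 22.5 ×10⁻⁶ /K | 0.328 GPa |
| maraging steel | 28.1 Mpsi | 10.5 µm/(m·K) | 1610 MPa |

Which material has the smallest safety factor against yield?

With everything in SI (GPa, ×10⁻⁶/K, MPa):
  brass: E = 100.1, α = 18.9, σ_y = 148.0 → σ = 329 MPa, n = 0.450
  aluminum alloy: E = 69.71, α = 22.5, σ_y = 328.0 → σ = 273 MPa, n = 1.20
  maraging steel: E = 193.7, α = 10.5, σ_y = 1610 → σ = 354 MPa, n = 4.55
The minimum is brass at n = 0.450.

brass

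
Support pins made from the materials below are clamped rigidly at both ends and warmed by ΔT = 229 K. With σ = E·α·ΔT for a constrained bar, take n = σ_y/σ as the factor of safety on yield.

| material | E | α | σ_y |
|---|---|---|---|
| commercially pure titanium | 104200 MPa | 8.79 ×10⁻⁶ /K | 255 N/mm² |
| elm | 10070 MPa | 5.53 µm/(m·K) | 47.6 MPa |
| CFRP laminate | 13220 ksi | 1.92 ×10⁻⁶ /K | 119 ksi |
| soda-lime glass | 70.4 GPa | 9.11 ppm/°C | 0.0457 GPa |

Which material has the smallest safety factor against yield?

soda-lime glass

In consistent units (E in GPa, α in ×10⁻⁶/K, σ_y in MPa):
  commercially pure titanium: E = 104.2, α = 8.79, σ_y = 255.0 → σ = 210 MPa, n = 1.22
  elm: E = 10.07, α = 5.53, σ_y = 47.60 → σ = 12.8 MPa, n = 3.73
  CFRP laminate: E = 91.15, α = 1.92, σ_y = 820.5 → σ = 40.1 MPa, n = 20.5
  soda-lime glass: E = 70.40, α = 9.11, σ_y = 45.70 → σ = 147 MPa, n = 0.311
The minimum is soda-lime glass at n = 0.311.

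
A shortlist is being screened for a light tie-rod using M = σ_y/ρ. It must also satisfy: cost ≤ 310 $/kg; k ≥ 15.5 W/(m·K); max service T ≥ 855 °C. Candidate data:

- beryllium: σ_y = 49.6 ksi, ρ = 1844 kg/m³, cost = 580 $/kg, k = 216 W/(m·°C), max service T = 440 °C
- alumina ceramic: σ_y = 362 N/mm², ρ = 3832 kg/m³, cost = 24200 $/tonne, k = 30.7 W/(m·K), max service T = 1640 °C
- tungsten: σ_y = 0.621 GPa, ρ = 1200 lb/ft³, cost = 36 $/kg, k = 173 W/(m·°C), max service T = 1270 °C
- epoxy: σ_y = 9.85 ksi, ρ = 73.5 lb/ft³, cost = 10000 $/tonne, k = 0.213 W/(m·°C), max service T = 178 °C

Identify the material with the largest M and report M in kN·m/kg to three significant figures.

Screen on constraints: cost ≤ 310 $/kg; k ≥ 15.5 W/(m·K); max service T ≥ 855 °C. Survivors: alumina ceramic, tungsten.
After converting to SI:
  alumina ceramic: σ_y = 362.0 MPa, ρ = 3832 kg/m³
  tungsten: σ_y = 621.0 MPa, ρ = 19220 kg/m³
  alumina ceramic: M = 94.5 kN·m/kg
  tungsten: M = 32.3 kN·m/kg
The maximum is for alumina ceramic.

alumina ceramic, M = 94.5 kN·m/kg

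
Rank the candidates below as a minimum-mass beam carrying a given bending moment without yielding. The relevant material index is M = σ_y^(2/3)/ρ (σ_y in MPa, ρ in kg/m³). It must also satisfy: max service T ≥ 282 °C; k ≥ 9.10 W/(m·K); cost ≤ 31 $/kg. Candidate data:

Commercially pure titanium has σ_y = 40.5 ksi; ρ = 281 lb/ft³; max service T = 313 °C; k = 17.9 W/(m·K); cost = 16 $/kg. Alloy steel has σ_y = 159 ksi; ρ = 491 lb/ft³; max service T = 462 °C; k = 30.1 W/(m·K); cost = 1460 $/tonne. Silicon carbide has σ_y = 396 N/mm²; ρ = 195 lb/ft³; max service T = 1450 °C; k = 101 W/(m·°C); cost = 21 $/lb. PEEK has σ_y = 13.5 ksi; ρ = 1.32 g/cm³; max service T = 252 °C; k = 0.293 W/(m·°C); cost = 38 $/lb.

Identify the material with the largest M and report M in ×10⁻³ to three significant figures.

alloy steel, M = 13.5×10⁻³

Screen on constraints: max service T ≥ 282 °C; k ≥ 9.10 W/(m·K); cost ≤ 31 $/kg. Survivors: commercially pure titanium, alloy steel.
Convert each candidate to consistent units, then evaluate M:
  commercially pure titanium: σ_y = 279.2 MPa, ρ = 4501 kg/m³
  alloy steel: σ_y = 1096 MPa, ρ = 7865 kg/m³
  alloy steel: M = 13.5×10⁻³
  commercially pure titanium: M = 9.49×10⁻³
Alloy steel ranks first.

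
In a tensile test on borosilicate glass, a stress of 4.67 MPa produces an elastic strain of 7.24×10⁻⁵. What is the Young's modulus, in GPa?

E = σ/ε = 4.67 MPa / 7.24×10⁻⁵ = 64500 MPa = 64.5 GPa.

64.5 GPa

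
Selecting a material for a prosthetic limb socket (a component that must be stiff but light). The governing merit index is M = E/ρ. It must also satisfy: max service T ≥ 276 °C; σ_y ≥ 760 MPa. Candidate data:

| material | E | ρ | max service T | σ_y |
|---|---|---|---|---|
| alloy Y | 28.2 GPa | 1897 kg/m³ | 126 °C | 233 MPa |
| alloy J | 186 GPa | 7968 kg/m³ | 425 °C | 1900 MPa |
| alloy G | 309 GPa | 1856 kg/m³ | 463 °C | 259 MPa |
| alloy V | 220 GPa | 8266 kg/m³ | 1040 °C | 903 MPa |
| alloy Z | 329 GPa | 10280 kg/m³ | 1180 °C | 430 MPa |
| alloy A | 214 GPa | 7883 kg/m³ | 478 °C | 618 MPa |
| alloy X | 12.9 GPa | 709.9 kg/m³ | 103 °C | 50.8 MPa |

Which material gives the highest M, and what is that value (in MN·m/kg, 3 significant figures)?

Screen on constraints: max service T ≥ 276 °C; σ_y ≥ 760 MPa. Survivors: alloy J, alloy V.
Per-candidate index values:
  alloy V: M = 26.6 MN·m/kg
  alloy J: M = 23.3 MN·m/kg
Highest index: alloy V.

alloy V, M = 26.6 MN·m/kg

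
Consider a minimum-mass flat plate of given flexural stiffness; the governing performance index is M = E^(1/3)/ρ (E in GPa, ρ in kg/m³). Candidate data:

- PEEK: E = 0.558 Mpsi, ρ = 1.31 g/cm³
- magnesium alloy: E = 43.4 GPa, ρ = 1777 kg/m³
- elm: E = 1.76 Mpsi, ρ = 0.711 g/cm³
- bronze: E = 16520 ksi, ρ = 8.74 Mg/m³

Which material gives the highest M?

Putting every candidate on a common basis:
  PEEK: E = 3.847 GPa, ρ = 1310 kg/m³
  magnesium alloy: E = 43.40 GPa, ρ = 1777 kg/m³
  elm: E = 12.13 GPa, ρ = 711.0 kg/m³
  bronze: E = 113.9 GPa, ρ = 8740 kg/m³
  elm: M = 3.23×10⁻³
  magnesium alloy: M = 1.98×10⁻³
  PEEK: M = 1.20×10⁻³
  bronze: M = 0.555×10⁻³
Highest index: elm.

elm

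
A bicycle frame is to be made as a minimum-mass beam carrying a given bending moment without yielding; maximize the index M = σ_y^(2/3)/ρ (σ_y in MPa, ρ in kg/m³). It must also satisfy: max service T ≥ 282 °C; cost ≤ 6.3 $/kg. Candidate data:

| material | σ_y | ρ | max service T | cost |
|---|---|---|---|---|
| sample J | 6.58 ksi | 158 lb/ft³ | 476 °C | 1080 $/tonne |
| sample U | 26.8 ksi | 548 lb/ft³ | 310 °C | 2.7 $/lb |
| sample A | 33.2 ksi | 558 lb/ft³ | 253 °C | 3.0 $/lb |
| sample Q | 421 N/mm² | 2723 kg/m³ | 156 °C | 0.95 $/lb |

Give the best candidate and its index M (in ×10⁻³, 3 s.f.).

sample J, M = 5.03×10⁻³

Screen on constraints: max service T ≥ 282 °C; cost ≤ 6.3 $/kg. Survivors: sample J, sample U.
Normalizing units and computing the index:
  sample J: σ_y = 45.37 MPa, ρ = 2531 kg/m³
  sample U: σ_y = 184.8 MPa, ρ = 8778 kg/m³
  sample J: M = 5.03×10⁻³
  sample U: M = 3.70×10⁻³
The maximum is for sample J.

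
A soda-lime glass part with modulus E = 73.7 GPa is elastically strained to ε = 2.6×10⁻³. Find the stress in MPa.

σ = E·ε = 73700 MPa × 2.6×10⁻³ = 192 MPa.

192 MPa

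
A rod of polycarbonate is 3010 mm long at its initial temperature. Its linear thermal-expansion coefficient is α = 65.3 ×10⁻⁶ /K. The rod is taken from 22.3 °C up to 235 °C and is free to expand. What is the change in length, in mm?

41.8 mm

ΔT = 235 − 22.3 = 212.7 K.
ΔL = α·L₀·ΔT = 65.3×10⁻⁶ × 3010 mm × 212.7 K = 41.8 mm.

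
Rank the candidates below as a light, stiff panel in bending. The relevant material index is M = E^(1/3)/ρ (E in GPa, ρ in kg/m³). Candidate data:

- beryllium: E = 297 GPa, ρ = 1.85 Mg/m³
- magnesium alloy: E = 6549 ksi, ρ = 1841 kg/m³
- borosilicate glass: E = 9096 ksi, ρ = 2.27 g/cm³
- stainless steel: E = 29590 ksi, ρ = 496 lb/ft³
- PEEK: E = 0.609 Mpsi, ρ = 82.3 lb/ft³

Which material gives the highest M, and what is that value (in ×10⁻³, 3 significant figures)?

beryllium, M = 3.61×10⁻³

Normalizing units and computing the index:
  beryllium: E = 297.0 GPa, ρ = 1850 kg/m³
  magnesium alloy: E = 45.15 GPa, ρ = 1841 kg/m³
  borosilicate glass: E = 62.71 GPa, ρ = 2270 kg/m³
  stainless steel: E = 204.0 GPa, ρ = 7945 kg/m³
  PEEK: E = 4.199 GPa, ρ = 1318 kg/m³
  beryllium: M = 3.61×10⁻³
  magnesium alloy: M = 1.93×10⁻³
  borosilicate glass: M = 1.75×10⁻³
  PEEK: M = 1.22×10⁻³
  stainless steel: M = 0.741×10⁻³
Beryllium ranks first.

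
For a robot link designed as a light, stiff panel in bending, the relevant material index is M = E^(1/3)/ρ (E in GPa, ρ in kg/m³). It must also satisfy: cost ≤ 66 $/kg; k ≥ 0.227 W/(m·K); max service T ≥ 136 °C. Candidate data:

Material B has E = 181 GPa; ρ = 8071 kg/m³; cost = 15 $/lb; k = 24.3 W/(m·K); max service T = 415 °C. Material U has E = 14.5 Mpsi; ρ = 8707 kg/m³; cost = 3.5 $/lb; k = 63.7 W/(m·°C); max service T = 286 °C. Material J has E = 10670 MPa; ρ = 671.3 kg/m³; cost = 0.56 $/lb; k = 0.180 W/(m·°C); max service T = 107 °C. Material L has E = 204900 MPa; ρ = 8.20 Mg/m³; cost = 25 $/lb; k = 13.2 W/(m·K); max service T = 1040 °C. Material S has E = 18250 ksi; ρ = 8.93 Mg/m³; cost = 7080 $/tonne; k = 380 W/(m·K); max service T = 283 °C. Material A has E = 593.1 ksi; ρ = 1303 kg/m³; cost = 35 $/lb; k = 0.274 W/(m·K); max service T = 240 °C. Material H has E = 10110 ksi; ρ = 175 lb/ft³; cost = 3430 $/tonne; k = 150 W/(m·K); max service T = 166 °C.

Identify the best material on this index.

Screen on constraints: cost ≤ 66 $/kg; k ≥ 0.227 W/(m·K); max service T ≥ 136 °C. Survivors: material B, material U, material L, material S, material H.
After converting to SI:
  material B: E = 181.0 GPa, ρ = 8071 kg/m³
  material U: E = 99.97 GPa, ρ = 8707 kg/m³
  material L: E = 204.9 GPa, ρ = 8200 kg/m³
  material S: E = 125.8 GPa, ρ = 8930 kg/m³
  material H: E = 69.71 GPa, ρ = 2803 kg/m³
  material H: M = 1.47×10⁻³
  material L: M = 0.719×10⁻³
  material B: M = 0.701×10⁻³
  material S: M = 0.561×10⁻³
  material U: M = 0.533×10⁻³
Material H ranks first.

material H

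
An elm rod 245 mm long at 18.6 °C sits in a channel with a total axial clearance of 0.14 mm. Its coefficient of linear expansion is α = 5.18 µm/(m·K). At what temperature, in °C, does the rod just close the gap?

129 °C

α·L₀·ΔT = 0.14 mm ⇒ ΔT = 0.14 / (5.18×10⁻⁶ × 245.0) = 110.3 K.
T = 18.6 + 110.3 = 128.9 °C.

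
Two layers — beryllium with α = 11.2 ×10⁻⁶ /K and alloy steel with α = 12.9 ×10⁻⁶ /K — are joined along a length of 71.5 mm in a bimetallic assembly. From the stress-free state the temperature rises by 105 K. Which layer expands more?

alloy steel

α(beryllium) = 11.2×10⁻⁶/K vs α(alloy steel) = 12.9×10⁻⁶/K.
Higher α expands more for the same ΔT: alloy steel.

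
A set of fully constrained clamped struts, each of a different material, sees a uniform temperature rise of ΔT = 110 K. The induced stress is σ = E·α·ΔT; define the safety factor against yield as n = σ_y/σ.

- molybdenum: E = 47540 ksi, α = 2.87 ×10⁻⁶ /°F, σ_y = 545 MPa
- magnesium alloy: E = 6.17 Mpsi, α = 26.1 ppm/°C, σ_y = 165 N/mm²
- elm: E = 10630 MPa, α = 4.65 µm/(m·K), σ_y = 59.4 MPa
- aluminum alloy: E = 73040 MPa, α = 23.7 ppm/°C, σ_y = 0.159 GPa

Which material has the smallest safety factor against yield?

aluminum alloy

Per material, after unit conversion:
  molybdenum: E = 327.8, α = 5.17, σ_y = 545.0 → σ = 186 MPa, n = 2.93
  magnesium alloy: E = 42.54, α = 26.1, σ_y = 165.0 → σ = 122 MPa, n = 1.35
  elm: E = 10.63, α = 4.65, σ_y = 59.40 → σ = 5.44 MPa, n = 10.9
  aluminum alloy: E = 73.04, α = 23.7, σ_y = 159.0 → σ = 190 MPa, n = 0.835
Aluminum alloy has the lowest safety factor, n = 0.835.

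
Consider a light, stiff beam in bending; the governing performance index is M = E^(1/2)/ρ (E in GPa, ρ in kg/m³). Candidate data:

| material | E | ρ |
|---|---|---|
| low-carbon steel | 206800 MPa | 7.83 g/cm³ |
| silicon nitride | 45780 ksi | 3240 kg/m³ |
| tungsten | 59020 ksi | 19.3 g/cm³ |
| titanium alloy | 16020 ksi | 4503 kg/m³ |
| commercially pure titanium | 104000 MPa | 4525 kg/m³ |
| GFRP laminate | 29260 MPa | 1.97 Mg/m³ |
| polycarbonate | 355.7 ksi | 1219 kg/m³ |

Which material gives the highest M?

Putting every candidate on a common basis:
  low-carbon steel: E = 206.8 GPa, ρ = 7830 kg/m³
  silicon nitride: E = 315.6 GPa, ρ = 3240 kg/m³
  tungsten: E = 406.9 GPa, ρ = 19300 kg/m³
  titanium alloy: E = 110.5 GPa, ρ = 4503 kg/m³
  commercially pure titanium: E = 104.0 GPa, ρ = 4525 kg/m³
  GFRP laminate: E = 29.26 GPa, ρ = 1970 kg/m³
  polycarbonate: E = 2.452 GPa, ρ = 1219 kg/m³
  silicon nitride: M = 5.48×10⁻³
  GFRP laminate: M = 2.75×10⁻³
  titanium alloy: M = 2.33×10⁻³
  commercially pure titanium: M = 2.25×10⁻³
  low-carbon steel: M = 1.84×10⁻³
  polycarbonate: M = 1.28×10⁻³
  tungsten: M = 1.05×10⁻³
Silicon nitride has the largest M.

silicon nitride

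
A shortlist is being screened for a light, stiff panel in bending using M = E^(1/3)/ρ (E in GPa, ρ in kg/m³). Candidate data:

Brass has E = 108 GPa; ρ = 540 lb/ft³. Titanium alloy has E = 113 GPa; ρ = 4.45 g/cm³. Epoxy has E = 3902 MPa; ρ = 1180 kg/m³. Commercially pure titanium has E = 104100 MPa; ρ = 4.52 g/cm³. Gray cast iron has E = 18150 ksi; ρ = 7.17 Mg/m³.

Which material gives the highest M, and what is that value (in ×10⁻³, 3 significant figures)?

Convert each candidate to consistent units, then evaluate M:
  brass: E = 108.0 GPa, ρ = 8650 kg/m³
  titanium alloy: E = 113.0 GPa, ρ = 4450 kg/m³
  epoxy: E = 3.902 GPa, ρ = 1180 kg/m³
  commercially pure titanium: E = 104.1 GPa, ρ = 4520 kg/m³
  gray cast iron: E = 125.1 GPa, ρ = 7170 kg/m³
  epoxy: M = 1.33×10⁻³
  titanium alloy: M = 1.09×10⁻³
  commercially pure titanium: M = 1.04×10⁻³
  gray cast iron: M = 0.698×10⁻³
  brass: M = 0.551×10⁻³
Highest index: epoxy.

epoxy, M = 1.33×10⁻³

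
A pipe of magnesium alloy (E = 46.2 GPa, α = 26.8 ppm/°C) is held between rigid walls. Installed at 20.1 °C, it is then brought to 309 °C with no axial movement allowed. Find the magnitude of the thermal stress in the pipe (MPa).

ΔT = 288.9 K. Constrained thermal stress σ = E·α·ΔT = 46.20×10³ MPa × 26.8×10⁻⁶ × 288.9 = 358 MPa (compressive).

358 MPa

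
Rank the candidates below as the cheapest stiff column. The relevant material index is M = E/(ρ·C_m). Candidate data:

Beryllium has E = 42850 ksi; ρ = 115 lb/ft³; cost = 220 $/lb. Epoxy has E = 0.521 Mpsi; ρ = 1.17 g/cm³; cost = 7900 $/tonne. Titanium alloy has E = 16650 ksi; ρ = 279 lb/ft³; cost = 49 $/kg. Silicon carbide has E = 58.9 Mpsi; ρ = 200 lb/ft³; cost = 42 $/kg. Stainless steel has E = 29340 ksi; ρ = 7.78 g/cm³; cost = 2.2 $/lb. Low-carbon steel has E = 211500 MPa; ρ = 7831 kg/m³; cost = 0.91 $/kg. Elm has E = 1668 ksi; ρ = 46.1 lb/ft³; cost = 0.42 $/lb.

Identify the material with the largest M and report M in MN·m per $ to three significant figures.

Putting every candidate on a common basis:
  beryllium: E = 295.4 GPa, ρ = 1842 kg/m³, cost = 485.0 $/kg
  epoxy: E = 3.592 GPa, ρ = 1170 kg/m³, cost = 7.900 $/kg
  titanium alloy: E = 114.8 GPa, ρ = 4469 kg/m³, cost = 49.00 $/kg
  silicon carbide: E = 406.1 GPa, ρ = 3204 kg/m³, cost = 42.00 $/kg
  stainless steel: E = 202.3 GPa, ρ = 7780 kg/m³, cost = 4.850 $/kg
  low-carbon steel: E = 211.5 GPa, ρ = 7831 kg/m³, cost = 0.9100 $/kg
  elm: E = 11.50 GPa, ρ = 738.5 kg/m³, cost = 0.9259 $/kg
  low-carbon steel: M = 29.7 MN·m per $
  elm: M = 16.8 MN·m per $
  stainless steel: M = 5.36 MN·m per $
  silicon carbide: M = 3.02 MN·m per $
  titanium alloy: M = 0.524 MN·m per $
  epoxy: M = 0.389 MN·m per $
  beryllium: M = 0.331 MN·m per $
Low-carbon steel ranks first.

low-carbon steel, M = 29.7 MN·m per $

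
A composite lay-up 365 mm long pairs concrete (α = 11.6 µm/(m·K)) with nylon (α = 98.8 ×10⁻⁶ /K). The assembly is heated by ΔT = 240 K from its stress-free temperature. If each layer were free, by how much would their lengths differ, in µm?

Δα = |11.6 − 98.8|×10⁻⁶/K = 87.2×10⁻⁶/K.
ΔL_mismatch = Δα·L·ΔT = 87.2×10⁻⁶ × 365.0 mm × 240.0 K = 7640 µm.

7640 µm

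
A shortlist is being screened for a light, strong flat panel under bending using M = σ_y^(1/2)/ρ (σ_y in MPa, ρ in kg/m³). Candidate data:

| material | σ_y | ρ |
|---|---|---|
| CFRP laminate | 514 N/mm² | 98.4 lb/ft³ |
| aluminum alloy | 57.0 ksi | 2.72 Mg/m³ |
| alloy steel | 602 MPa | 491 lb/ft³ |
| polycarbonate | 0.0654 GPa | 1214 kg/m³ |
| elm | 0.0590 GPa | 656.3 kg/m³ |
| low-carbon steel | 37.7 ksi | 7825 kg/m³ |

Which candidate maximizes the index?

CFRP laminate

Convert each candidate to consistent units, then evaluate M:
  CFRP laminate: σ_y = 514.0 MPa, ρ = 1576 kg/m³
  aluminum alloy: σ_y = 393.0 MPa, ρ = 2720 kg/m³
  alloy steel: σ_y = 602.0 MPa, ρ = 7865 kg/m³
  polycarbonate: σ_y = 65.40 MPa, ρ = 1214 kg/m³
  elm: σ_y = 59.00 MPa, ρ = 656.3 kg/m³
  low-carbon steel: σ_y = 259.9 MPa, ρ = 7825 kg/m³
  CFRP laminate: M = 14.4×10⁻³
  elm: M = 11.7×10⁻³
  aluminum alloy: M = 7.29×10⁻³
  polycarbonate: M = 6.66×10⁻³
  alloy steel: M = 3.12×10⁻³
  low-carbon steel: M = 2.06×10⁻³
CFRP laminate has the largest M.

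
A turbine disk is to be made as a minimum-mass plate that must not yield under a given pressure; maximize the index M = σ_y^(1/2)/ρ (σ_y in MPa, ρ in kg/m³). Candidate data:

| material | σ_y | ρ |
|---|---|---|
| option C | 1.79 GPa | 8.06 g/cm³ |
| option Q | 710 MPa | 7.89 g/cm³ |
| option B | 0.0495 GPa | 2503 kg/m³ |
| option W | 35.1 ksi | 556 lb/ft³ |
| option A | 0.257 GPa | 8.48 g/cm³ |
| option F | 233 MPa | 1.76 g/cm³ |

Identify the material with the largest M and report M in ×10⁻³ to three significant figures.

option F, M = 8.67×10⁻³

Convert each candidate to consistent units, then evaluate M:
  option C: σ_y = 1790 MPa, ρ = 8060 kg/m³
  option Q: σ_y = 710.0 MPa, ρ = 7890 kg/m³
  option B: σ_y = 49.50 MPa, ρ = 2503 kg/m³
  option W: σ_y = 242.0 MPa, ρ = 8906 kg/m³
  option A: σ_y = 257.0 MPa, ρ = 8480 kg/m³
  option F: σ_y = 233.0 MPa, ρ = 1760 kg/m³
  option F: M = 8.67×10⁻³
  option C: M = 5.25×10⁻³
  option Q: M = 3.38×10⁻³
  option B: M = 2.81×10⁻³
  option A: M = 1.89×10⁻³
  option W: M = 1.75×10⁻³
Option F has the largest M.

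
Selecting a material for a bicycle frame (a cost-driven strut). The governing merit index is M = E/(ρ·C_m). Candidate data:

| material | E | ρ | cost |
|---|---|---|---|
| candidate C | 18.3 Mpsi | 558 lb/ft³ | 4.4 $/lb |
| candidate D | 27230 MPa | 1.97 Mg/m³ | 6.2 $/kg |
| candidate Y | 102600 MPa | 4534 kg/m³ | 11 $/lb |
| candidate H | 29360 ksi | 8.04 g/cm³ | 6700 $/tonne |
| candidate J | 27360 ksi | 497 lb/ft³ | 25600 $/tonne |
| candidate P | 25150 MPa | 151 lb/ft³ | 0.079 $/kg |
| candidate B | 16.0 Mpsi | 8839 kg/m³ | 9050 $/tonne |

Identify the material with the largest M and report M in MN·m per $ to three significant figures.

candidate P, M = 132 MN·m per $

Convert each candidate to consistent units, then evaluate M:
  candidate C: E = 126.2 GPa, ρ = 8938 kg/m³, cost = 9.700 $/kg
  candidate D: E = 27.23 GPa, ρ = 1970 kg/m³, cost = 6.200 $/kg
  candidate Y: E = 102.6 GPa, ρ = 4534 kg/m³, cost = 24.25 $/kg
  candidate H: E = 202.4 GPa, ρ = 8040 kg/m³, cost = 6.700 $/kg
  candidate J: E = 188.6 GPa, ρ = 7961 kg/m³, cost = 25.60 $/kg
  candidate P: E = 25.15 GPa, ρ = 2419 kg/m³, cost = 0.07900 $/kg
  candidate B: E = 110.3 GPa, ρ = 8839 kg/m³, cost = 9.050 $/kg
  candidate P: M = 132 MN·m per $
  candidate H: M = 3.76 MN·m per $
  candidate D: M = 2.23 MN·m per $
  candidate C: M = 1.46 MN·m per $
  candidate B: M = 1.38 MN·m per $
  candidate Y: M = 0.933 MN·m per $
  candidate J: M = 0.926 MN·m per $
Candidate P ranks first.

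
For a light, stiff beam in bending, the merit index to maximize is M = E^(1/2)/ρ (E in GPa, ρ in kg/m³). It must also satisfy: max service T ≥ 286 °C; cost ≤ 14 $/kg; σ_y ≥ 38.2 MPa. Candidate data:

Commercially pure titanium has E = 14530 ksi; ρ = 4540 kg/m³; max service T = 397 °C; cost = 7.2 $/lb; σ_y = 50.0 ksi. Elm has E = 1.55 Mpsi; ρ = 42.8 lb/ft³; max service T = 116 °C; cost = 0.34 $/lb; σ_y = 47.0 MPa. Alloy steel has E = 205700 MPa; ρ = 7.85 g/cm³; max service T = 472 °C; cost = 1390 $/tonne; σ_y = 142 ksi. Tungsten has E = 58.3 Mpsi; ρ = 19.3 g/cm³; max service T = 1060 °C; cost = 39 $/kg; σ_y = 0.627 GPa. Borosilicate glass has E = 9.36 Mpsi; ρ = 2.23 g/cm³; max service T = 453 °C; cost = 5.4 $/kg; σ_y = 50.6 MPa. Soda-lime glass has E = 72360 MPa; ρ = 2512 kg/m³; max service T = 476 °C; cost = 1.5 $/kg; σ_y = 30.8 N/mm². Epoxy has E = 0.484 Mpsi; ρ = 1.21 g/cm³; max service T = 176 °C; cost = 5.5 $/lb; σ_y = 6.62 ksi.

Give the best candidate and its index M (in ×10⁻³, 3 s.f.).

Screen on constraints: max service T ≥ 286 °C; cost ≤ 14 $/kg; σ_y ≥ 38.2 MPa. Survivors: alloy steel, borosilicate glass.
In SI units:
  alloy steel: E = 205.7 GPa, ρ = 7850 kg/m³
  borosilicate glass: E = 64.53 GPa, ρ = 2230 kg/m³
  borosilicate glass: M = 3.60×10⁻³
  alloy steel: M = 1.83×10⁻³
Highest index: borosilicate glass.

borosilicate glass, M = 3.60×10⁻³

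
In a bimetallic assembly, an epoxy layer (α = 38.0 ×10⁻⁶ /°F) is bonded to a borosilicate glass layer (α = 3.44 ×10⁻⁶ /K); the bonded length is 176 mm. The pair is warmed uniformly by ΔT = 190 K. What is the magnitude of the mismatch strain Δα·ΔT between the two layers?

0.0123

epoxy: α = 38.0×10⁻⁶/°F × 9/5 = 68.4×10⁻⁶/K.
Δα = |68.4 − 3.44|×10⁻⁶/K = 65.0×10⁻⁶/K.
Mismatch strain = Δα·ΔT = 65.0×10⁻⁶ × 190.0 = 0.0123.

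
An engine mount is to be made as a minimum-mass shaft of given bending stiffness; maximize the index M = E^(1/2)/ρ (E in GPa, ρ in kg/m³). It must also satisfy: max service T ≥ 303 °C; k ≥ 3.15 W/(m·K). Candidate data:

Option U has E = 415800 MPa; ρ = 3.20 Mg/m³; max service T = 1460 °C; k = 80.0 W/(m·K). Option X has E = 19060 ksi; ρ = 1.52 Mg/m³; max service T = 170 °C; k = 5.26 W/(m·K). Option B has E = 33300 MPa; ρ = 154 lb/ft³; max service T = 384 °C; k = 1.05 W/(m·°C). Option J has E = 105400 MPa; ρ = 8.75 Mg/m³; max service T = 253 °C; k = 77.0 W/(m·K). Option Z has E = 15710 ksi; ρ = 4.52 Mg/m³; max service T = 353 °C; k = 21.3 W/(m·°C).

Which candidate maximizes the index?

Screen on constraints: max service T ≥ 303 °C; k ≥ 3.15 W/(m·K). Survivors: option U, option Z.
Putting every candidate on a common basis:
  option U: E = 415.8 GPa, ρ = 3200 kg/m³
  option Z: E = 108.3 GPa, ρ = 4520 kg/m³
  option U: M = 6.37×10⁻³
  option Z: M = 2.30×10⁻³
Highest index: option U.

option U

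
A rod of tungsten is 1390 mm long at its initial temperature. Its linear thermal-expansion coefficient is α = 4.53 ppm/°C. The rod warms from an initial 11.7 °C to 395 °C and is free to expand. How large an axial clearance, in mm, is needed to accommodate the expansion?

ΔT = 395 − 11.7 = 383.3 K.
ΔL = α·L₀·ΔT = 4.53×10⁻⁶ × 1390 mm × 383.3 K = 2.41 mm.

2.41 mm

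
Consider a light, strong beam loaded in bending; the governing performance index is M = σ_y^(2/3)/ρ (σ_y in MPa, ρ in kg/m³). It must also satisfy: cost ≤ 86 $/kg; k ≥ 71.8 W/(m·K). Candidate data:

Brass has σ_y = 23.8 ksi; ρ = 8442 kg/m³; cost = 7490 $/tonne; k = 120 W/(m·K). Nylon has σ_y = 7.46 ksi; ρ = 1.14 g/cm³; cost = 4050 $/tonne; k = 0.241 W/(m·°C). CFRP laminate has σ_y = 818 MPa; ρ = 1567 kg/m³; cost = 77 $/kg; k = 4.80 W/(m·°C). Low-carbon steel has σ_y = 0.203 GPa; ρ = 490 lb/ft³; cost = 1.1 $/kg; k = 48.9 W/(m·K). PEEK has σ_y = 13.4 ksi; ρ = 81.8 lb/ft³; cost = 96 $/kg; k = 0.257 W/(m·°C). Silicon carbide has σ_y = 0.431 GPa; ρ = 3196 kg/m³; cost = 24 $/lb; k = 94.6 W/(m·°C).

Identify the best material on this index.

silicon carbide

Screen on constraints: cost ≤ 86 $/kg; k ≥ 71.8 W/(m·K). Survivors: brass, silicon carbide.
After converting to SI:
  brass: σ_y = 164.1 MPa, ρ = 8442 kg/m³
  silicon carbide: σ_y = 431.0 MPa, ρ = 3196 kg/m³
  silicon carbide: M = 17.9×10⁻³
  brass: M = 3.55×10⁻³
Silicon carbide has the largest M.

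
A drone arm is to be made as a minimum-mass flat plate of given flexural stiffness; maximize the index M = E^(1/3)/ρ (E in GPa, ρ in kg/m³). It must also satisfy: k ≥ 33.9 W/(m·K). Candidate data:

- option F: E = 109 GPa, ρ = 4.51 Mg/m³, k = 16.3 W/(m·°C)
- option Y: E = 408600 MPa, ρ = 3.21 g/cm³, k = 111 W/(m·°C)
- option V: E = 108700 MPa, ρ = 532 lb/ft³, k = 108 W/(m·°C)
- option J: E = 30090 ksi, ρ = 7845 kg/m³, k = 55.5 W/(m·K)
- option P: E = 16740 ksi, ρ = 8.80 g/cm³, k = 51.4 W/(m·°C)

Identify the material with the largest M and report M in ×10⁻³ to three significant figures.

option Y, M = 2.31×10⁻³

Screen on constraints: k ≥ 33.9 W/(m·K). Survivors: option Y, option V, option J, option P.
Convert each candidate to consistent units, then evaluate M:
  option Y: E = 408.6 GPa, ρ = 3210 kg/m³
  option V: E = 108.7 GPa, ρ = 8522 kg/m³
  option J: E = 207.5 GPa, ρ = 7845 kg/m³
  option P: E = 115.4 GPa, ρ = 8800 kg/m³
  option Y: M = 2.31×10⁻³
  option J: M = 0.755×10⁻³
  option V: M = 0.560×10⁻³
  option P: M = 0.553×10⁻³
Option Y ranks first.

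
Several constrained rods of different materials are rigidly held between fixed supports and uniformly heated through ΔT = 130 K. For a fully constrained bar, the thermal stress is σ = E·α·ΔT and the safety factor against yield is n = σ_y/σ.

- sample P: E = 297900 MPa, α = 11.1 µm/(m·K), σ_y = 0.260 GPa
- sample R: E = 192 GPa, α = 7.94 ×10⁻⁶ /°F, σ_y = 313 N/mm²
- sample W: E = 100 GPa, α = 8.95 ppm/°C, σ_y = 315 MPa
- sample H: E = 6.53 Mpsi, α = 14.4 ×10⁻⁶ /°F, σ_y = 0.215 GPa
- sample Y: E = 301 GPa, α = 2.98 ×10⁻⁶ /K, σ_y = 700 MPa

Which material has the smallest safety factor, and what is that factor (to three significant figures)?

sample P, n = 0.605

In consistent units (E in GPa, α in ×10⁻⁶/K, σ_y in MPa):
  sample P: E = 297.9, α = 11.1, σ_y = 260.0 → σ = 430 MPa, n = 0.605
  sample R: E = 192.0, α = 14.3, σ_y = 313.0 → σ = 357 MPa, n = 0.877
  sample W: E = 100.0, α = 8.95, σ_y = 315.0 → σ = 116 MPa, n = 2.71
  sample H: E = 45.02, α = 25.9, σ_y = 215.0 → σ = 152 MPa, n = 1.42
  sample Y: E = 301.0, α = 2.98, σ_y = 700.0 → σ = 117 MPa, n = 6.00
Smallest n: sample P with n = 0.605.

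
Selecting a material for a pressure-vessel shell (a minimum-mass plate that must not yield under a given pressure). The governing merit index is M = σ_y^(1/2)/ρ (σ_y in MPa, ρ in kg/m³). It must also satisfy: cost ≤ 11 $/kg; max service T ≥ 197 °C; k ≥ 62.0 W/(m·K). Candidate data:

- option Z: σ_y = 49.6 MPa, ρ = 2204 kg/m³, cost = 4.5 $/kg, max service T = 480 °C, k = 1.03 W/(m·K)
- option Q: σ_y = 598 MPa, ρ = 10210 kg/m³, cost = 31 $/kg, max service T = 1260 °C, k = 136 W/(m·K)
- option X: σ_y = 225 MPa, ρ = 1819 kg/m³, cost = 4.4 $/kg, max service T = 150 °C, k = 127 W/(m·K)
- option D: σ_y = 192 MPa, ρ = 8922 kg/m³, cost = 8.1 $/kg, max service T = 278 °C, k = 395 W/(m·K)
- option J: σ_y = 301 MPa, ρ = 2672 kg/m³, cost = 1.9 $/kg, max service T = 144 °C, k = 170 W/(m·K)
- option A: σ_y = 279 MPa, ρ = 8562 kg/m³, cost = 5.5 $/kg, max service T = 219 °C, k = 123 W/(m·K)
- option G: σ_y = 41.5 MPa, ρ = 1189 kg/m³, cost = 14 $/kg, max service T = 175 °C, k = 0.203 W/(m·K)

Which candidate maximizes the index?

Screen on constraints: cost ≤ 11 $/kg; max service T ≥ 197 °C; k ≥ 62.0 W/(m·K). Survivors: option D, option A.
Per-candidate index values:
  option A: M = 1.95×10⁻³
  option D: M = 1.55×10⁻³
Highest index: option A.

option A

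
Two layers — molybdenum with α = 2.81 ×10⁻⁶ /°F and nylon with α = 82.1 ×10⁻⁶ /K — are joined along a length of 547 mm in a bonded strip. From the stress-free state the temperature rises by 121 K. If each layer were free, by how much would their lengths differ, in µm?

molybdenum: α = 2.81×10⁻⁶/°F × 9/5 = 5.06×10⁻⁶/K.
Δα = |5.06 − 82.1|×10⁻⁶/K = 77.0×10⁻⁶/K.
ΔL_mismatch = Δα·L·ΔT = 77.0×10⁻⁶ × 547.0 mm × 121.0 K = 5100 µm.

5100 µm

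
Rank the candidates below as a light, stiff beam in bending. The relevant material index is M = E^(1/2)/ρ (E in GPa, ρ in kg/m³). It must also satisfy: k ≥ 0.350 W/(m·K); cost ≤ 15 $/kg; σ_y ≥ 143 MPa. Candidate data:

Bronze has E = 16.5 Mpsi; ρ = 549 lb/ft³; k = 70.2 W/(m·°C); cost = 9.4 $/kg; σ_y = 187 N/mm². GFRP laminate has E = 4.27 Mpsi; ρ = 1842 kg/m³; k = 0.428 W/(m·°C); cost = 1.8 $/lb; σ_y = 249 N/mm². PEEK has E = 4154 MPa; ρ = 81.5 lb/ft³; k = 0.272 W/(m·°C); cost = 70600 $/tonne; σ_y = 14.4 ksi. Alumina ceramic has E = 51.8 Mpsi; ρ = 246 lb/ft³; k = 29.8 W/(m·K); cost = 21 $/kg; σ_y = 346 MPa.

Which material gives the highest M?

GFRP laminate

Screen on constraints: k ≥ 0.350 W/(m·K); cost ≤ 15 $/kg; σ_y ≥ 143 MPa. Survivors: bronze, GFRP laminate.
Putting every candidate on a common basis:
  bronze: E = 113.8 GPa, ρ = 8794 kg/m³
  GFRP laminate: E = 29.44 GPa, ρ = 1842 kg/m³
  GFRP laminate: M = 2.95×10⁻³
  bronze: M = 1.21×10⁻³
GFRP laminate has the largest M.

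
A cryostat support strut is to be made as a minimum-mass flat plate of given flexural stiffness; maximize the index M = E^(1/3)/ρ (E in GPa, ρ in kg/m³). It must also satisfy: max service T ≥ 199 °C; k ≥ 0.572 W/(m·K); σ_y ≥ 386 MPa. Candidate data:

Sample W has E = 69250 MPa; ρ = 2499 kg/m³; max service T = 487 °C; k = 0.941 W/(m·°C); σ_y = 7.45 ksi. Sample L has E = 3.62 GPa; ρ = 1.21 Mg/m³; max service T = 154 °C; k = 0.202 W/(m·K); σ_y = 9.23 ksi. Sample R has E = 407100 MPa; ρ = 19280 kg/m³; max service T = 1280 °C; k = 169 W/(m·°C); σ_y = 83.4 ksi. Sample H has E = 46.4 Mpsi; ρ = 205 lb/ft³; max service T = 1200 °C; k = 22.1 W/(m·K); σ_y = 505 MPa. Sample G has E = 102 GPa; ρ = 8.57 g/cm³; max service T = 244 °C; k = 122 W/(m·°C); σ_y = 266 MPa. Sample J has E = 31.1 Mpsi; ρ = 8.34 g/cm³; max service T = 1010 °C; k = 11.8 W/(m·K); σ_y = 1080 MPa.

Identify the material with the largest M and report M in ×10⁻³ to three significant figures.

sample H, M = 2.08×10⁻³

Screen on constraints: max service T ≥ 199 °C; k ≥ 0.572 W/(m·K); σ_y ≥ 386 MPa. Survivors: sample R, sample H, sample J.
After converting to SI:
  sample R: E = 407.1 GPa, ρ = 19280 kg/m³
  sample H: E = 319.9 GPa, ρ = 3284 kg/m³
  sample J: E = 214.4 GPa, ρ = 8340 kg/m³
  sample H: M = 2.08×10⁻³
  sample J: M = 0.718×10⁻³
  sample R: M = 0.384×10⁻³
Sample H ranks first.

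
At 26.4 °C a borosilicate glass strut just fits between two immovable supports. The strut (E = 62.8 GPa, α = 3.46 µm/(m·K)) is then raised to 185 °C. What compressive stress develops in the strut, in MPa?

34.5 MPa

ΔT = 158.6 K. Constrained thermal stress σ = E·α·ΔT = 62.80×10³ MPa × 3.46×10⁻⁶ × 158.6 = 34.5 MPa (compressive).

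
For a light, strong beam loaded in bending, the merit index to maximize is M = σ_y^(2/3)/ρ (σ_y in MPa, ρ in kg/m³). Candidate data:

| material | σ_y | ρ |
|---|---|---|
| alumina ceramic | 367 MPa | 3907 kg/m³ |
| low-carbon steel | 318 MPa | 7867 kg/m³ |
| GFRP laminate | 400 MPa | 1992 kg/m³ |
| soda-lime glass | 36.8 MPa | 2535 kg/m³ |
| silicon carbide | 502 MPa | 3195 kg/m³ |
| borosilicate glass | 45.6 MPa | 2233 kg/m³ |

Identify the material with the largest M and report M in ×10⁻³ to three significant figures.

GFRP laminate, M = 27.3×10⁻³

Evaluate M for each candidate:
  GFRP laminate: M = 27.3×10⁻³
  silicon carbide: M = 19.8×10⁻³
  alumina ceramic: M = 13.1×10⁻³
  low-carbon steel: M = 5.92×10⁻³
  borosilicate glass: M = 5.72×10⁻³
  soda-lime glass: M = 4.36×10⁻³
GFRP laminate ranks first.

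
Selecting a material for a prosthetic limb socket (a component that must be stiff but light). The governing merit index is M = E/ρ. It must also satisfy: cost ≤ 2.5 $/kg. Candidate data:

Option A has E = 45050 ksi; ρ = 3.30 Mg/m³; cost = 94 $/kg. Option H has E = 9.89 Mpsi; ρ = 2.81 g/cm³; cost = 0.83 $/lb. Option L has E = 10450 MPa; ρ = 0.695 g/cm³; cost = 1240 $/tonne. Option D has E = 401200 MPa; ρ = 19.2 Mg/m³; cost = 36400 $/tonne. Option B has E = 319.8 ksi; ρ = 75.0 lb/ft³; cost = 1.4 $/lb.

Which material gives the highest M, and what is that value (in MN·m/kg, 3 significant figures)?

Screen on constraints: cost ≤ 2.5 $/kg. Survivors: option H, option L.
Normalizing units and computing the index:
  option H: E = 68.19 GPa, ρ = 2810 kg/m³
  option L: E = 10.45 GPa, ρ = 695.0 kg/m³
  option H: M = 24.3 MN·m/kg
  option L: M = 15.0 MN·m/kg
Option H has the largest M.

option H, M = 24.3 MN·m/kg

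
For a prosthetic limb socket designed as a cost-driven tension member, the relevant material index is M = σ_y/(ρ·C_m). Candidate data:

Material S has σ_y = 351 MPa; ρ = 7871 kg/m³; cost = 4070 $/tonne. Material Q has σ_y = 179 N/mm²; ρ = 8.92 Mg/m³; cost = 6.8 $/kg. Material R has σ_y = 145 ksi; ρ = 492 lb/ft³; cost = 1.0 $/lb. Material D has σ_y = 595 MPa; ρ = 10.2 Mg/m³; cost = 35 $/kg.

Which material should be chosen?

material R

Putting every candidate on a common basis:
  material S: σ_y = 351.0 MPa, ρ = 7871 kg/m³, cost = 4.070 $/kg
  material Q: σ_y = 179.0 MPa, ρ = 8920 kg/m³, cost = 6.800 $/kg
  material R: σ_y = 999.7 MPa, ρ = 7881 kg/m³, cost = 2.205 $/kg
  material D: σ_y = 595.0 MPa, ρ = 10200 kg/m³, cost = 35.00 $/kg
  material R: M = 57.5 kN·m per $
  material S: M = 11.0 kN·m per $
  material Q: M = 2.95 kN·m per $
  material D: M = 1.67 kN·m per $
Material R ranks first.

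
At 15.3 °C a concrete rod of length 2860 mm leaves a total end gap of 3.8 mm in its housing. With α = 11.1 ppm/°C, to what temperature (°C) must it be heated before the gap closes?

135 °C

α·L₀·ΔT = 3.8 mm ⇒ ΔT = 3.8 / (11.1×10⁻⁶ × 2860.0) = 119.7 K.
T = 15.3 + 119.7 = 135.0 °C.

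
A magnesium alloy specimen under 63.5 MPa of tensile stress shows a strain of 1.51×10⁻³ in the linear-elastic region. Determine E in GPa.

E = σ/ε = 63.5 MPa / 1.51×10⁻³ = 42050 MPa = 42.1 GPa.

42.1 GPa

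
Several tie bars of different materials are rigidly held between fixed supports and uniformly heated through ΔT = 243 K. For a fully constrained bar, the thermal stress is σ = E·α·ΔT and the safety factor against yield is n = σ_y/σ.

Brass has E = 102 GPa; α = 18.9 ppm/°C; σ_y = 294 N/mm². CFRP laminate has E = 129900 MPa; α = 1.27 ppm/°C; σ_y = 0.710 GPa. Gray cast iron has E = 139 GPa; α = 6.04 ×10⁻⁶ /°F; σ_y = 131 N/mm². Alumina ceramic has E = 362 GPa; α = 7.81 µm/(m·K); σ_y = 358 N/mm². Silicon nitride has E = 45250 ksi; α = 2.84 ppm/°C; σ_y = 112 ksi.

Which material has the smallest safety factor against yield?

gray cast iron

With everything in SI (GPa, ×10⁻⁶/K, MPa):
  brass: E = 102.0, α = 18.9, σ_y = 294.0 → σ = 468 MPa, n = 0.628
  CFRP laminate: E = 129.9, α = 1.27, σ_y = 710.0 → σ = 40.1 MPa, n = 17.7
  gray cast iron: E = 139.0, α = 10.9, σ_y = 131.0 → σ = 367 MPa, n = 0.357
  alumina ceramic: E = 362.0, α = 7.81, σ_y = 358.0 → σ = 687 MPa, n = 0.521
  silicon nitride: E = 312.0, α = 2.84, σ_y = 772.2 → σ = 215 MPa, n = 3.59
Gray cast iron has the lowest safety factor, n = 0.357.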